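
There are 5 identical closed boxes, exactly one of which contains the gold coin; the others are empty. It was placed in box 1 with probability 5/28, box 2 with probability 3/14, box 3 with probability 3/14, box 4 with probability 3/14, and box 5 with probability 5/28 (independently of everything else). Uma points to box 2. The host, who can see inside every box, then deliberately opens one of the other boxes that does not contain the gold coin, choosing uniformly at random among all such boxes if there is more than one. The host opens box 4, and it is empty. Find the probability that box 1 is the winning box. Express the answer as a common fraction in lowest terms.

Apply Bayes' rule, conditioning on where the gold coin actually is.
If it is in either of boxes 1 and 5 (prior 5/28 each): the host has 3 equally likely choices, so probability 1/3; weight (5/28)·(1/3) = 5/84 each.
If it is in box 2 (prior 3/14): the host has 4 equally likely choices, so probability 1/4; weight (3/14)·(1/4) = 3/56.
If it is in box 3 (prior 3/14): the host has 3 equally likely choices, so probability 1/3; weight (3/14)·(1/3) = 1/14.
If it is in box 4 (prior 3/14): the host opened box 4, so this case is ruled out; weight (3/14)·0 = 0.
The weights sum to 41/168.
So P(the gold coin in box 1 | the host opened box 4) = (5/84) / (41/168) = 10/41.

10/41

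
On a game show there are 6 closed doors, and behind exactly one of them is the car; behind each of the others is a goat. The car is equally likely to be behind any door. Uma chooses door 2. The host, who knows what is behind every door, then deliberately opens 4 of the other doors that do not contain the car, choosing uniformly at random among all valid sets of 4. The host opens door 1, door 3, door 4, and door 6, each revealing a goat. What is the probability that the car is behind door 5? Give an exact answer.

Apply Bayes' rule, conditioning on where the car actually is.
If it is behind any of doors 1, 3, 4, and 6 (prior 1/6 each): that door was opened and seen not to hold the prize — ruled out; weight (1/6)·0 = 0 each.
If it is behind door 2 (prior 1/6): the host has 5 equally likely choices, so probability 1/5; weight (1/6)·(1/5) = 1/30.
If it is behind door 5 (prior 1/6): the host has no choice, probability 1; weight (1/6)·1 = 1/6.
The weights sum to 1/5.
So P(the car behind door 5 | the host opened door 1, door 3, door 4, and door 6) = (1/6) / (1/5) = 5/6.

5/6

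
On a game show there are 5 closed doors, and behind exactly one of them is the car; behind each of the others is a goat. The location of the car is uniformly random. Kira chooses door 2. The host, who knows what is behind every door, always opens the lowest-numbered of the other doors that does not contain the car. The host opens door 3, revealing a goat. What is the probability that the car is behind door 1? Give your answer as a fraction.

Apply Bayes' rule, conditioning on where the car actually is.
If it is behind door 1 (prior 1/5): door 3 is the lowest-numbered option available, probability 1; weight (1/5)·1 = 1/5.
If it is behind any of doors 2, 4, and 5 (prior 1/5 each): the host would have opened door 1 instead, probability 0; weight (1/5)·0 = 0 each.
If it is behind door 3 (prior 1/5): the host opened door 3, so this case is ruled out; weight (1/5)·0 = 0.
The weights sum to 1/5.
So P(the car behind door 1 | the host opened door 3) = (1/5) / (1/5) = 1.

1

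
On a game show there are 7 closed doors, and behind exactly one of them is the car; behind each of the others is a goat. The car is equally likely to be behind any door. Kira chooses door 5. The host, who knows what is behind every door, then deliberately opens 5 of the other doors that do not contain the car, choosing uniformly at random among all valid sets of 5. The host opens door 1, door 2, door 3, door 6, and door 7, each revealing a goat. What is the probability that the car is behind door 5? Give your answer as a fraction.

1/7

Consider each possible location of the car in turn.
If it is behind any of doors 1, 2, 3, 6, and 7 (prior 1/7 each): that door was opened and seen not to hold the prize — ruled out; weight (1/7)·0 = 0 each.
If it is behind door 4 (prior 1/7): the host has no choice, probability 1; weight (1/7)·1 = 1/7.
If it is behind door 5 (prior 1/7): the host has 6 equally likely choices, so probability 1/6; weight (1/7)·(1/6) = 1/42.
The weights sum to 1/6.
So P(the car behind door 5 | the host opened door 1, door 2, door 3, door 6, and door 7) = (1/42) / (1/6) = 1/7.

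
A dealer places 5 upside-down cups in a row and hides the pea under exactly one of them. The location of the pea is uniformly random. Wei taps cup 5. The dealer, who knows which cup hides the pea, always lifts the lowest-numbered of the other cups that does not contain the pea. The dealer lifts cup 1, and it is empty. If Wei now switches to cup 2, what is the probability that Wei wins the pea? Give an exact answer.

1/4

Condition on the true location of the pea.
If it is under cup 1 (prior 1/5): the dealer opened cup 1, so this case is ruled out; weight (1/5)·0 = 0.
If it is under any of cups 2, 3, 4, and 5 (prior 1/5 each): cup 1 is the lowest-numbered option available, probability 1; weight (1/5)·1 = 1/5 each.
The weights sum to 4/5.
So P(the pea under cup 2 | the dealer opened cup 1) = (1/5) / (4/5) = 1/4.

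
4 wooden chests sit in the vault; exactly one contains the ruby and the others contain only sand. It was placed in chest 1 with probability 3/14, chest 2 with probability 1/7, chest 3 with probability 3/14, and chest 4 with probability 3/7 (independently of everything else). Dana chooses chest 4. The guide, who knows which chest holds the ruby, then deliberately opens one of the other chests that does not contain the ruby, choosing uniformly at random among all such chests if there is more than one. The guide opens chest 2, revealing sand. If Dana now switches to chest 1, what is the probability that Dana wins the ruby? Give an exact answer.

Apply Bayes' rule, conditioning on where the ruby actually is.
If it is in either of chests 1 and 3 (prior 3/14 each): the guide has 2 equally likely choices, so probability 1/2; weight (3/14)·(1/2) = 3/28 each.
If it is in chest 2 (prior 1/7): the guide opened chest 2, so this case is ruled out; weight (1/7)·0 = 0.
If it is in chest 4 (prior 3/7): the guide has 3 equally likely choices, so probability 1/3; weight (3/7)·(1/3) = 1/7.
The weights sum to 5/14.
So P(the ruby in chest 1 | the guide opened chest 2) = (3/28) / (5/14) = 3/10.

3/10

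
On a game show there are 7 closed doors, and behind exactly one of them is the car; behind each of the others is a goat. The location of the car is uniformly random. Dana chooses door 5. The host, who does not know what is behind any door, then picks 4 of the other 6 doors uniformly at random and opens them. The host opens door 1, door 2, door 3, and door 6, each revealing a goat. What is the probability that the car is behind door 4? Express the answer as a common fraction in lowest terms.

Because the host chose which doors to open without knowing where the car is, the choice is independent of the prize location. Learning that none of the 4 opened doors holds the car simply rules out those 4 locations and leaves the remaining 3 doors still equally likely by symmetry.
So P(the car behind door 4) = 1/3.

1/3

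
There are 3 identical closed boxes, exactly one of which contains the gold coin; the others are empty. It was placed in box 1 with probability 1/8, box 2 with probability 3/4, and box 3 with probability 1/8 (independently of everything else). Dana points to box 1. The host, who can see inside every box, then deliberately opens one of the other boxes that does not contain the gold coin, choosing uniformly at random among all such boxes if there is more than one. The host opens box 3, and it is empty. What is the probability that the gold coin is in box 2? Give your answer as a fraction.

Consider each possible location of the gold coin in turn.
If it is in box 1 (prior 1/8): the host has 2 equally likely choices, so probability 1/2; weight (1/8)·(1/2) = 1/16.
If it is in box 2 (prior 3/4): the host has no choice, probability 1; weight (3/4)·1 = 3/4.
If it is in box 3 (prior 1/8): the host opened box 3, so this case is ruled out; weight (1/8)·0 = 0.
The weights sum to 13/16.
So P(the gold coin in box 2 | the host opened box 3) = (3/4) / (13/16) = 12/13.

12/13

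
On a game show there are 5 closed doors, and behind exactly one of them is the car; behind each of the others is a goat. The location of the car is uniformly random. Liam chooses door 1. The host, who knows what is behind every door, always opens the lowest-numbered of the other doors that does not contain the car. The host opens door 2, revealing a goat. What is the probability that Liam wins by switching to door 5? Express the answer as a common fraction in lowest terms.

1/4

Apply Bayes' rule, conditioning on where the car actually is.
If it is behind any of doors 1, 3, 4, and 5 (prior 1/5 each): door 2 is the lowest-numbered option available, probability 1; weight (1/5)·1 = 1/5 each.
If it is behind door 2 (prior 1/5): the host opened door 2, so this case is ruled out; weight (1/5)·0 = 0.
The weights sum to 4/5.
So P(the car behind door 5 | the host opened door 2) = (1/5) / (4/5) = 1/4.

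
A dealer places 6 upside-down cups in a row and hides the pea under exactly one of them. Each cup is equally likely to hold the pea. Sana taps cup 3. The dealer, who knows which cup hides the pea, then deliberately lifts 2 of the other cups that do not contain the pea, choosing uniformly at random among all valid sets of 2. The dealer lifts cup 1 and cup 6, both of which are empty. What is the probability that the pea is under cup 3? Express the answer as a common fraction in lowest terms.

Condition on the true location of the pea.
If it is under either of cups 1 and 6 (prior 1/6 each): that cup was opened and seen not to hold the prize — ruled out; weight (1/6)·0 = 0 each.
If it is under any of cups 2, 4, and 5 (prior 1/6 each): the dealer has 6 equally likely choices, so probability 1/6; weight (1/6)·(1/6) = 1/36 each.
If it is under cup 3 (prior 1/6): the dealer has 10 equally likely choices, so probability 1/10; weight (1/6)·(1/10) = 1/60.
The weights sum to 1/10.
So P(the pea under cup 3 | the dealer opened cup 1 and cup 6) = (1/60) / (1/10) = 1/6.

1/6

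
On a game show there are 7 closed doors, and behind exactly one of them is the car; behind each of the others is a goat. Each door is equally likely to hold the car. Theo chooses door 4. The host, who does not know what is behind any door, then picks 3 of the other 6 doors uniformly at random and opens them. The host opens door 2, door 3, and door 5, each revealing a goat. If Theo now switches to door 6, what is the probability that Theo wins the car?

Because the host chose which doors to open without knowing where the car is, the choice is independent of the prize location. Learning that none of the 3 opened doors holds the car simply rules out those 3 locations and leaves the remaining 4 doors still equally likely by symmetry.
So P(the car behind door 6) = 1/4.

1/4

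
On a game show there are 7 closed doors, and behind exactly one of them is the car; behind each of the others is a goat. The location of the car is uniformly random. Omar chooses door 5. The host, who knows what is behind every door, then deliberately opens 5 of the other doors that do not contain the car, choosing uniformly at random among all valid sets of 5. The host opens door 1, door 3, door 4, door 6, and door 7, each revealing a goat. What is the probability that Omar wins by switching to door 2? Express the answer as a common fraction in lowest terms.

6/7

Condition on the true location of the car.
If it is behind any of doors 1, 3, 4, 6, and 7 (prior 1/7 each): that door was opened and seen not to hold the prize — ruled out; weight (1/7)·0 = 0 each.
If it is behind door 2 (prior 1/7): the host has no choice, probability 1; weight (1/7)·1 = 1/7.
If it is behind door 5 (prior 1/7): the host has 6 equally likely choices, so probability 1/6; weight (1/7)·(1/6) = 1/42.
The weights sum to 1/6.
So P(the car behind door 2 | the host opened door 1, door 3, door 4, door 6, and door 7) = (1/7) / (1/6) = 6/7.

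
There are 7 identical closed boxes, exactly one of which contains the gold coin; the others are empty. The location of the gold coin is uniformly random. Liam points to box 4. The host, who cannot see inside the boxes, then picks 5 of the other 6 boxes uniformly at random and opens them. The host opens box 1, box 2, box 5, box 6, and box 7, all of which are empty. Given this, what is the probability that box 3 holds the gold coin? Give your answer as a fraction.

Condition on the true location of the gold coin.
If it is in any of boxes 1, 2, 5, 6, and 7 (prior 1/7 each): that box was opened and seen not to hold the prize — ruled out; weight (1/7)·0 = 0 each.
If it is in either of boxes 3 and 4 (prior 1/7 each): the host picks exactly this set with probability 1/6 regardless, and none is the prize; weight (1/7)·(1/6) = 1/42 each.
The weights sum to 1/21.
So P(the gold coin in box 3 | the host opened box 1, box 2, box 5, box 6, and box 7) = (1/42) / (1/21) = 1/2.

1/2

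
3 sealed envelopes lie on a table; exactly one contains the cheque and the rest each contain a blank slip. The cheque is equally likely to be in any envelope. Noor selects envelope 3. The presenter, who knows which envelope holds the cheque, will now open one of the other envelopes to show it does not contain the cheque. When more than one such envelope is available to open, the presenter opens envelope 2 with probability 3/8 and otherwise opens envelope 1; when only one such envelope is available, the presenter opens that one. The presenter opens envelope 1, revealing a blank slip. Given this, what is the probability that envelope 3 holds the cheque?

5/13

Condition on the true location of the cheque.
If it is in envelope 1 (prior 1/3): the presenter opened envelope 1, so this case is ruled out; weight (1/3)·0 = 0.
If it is in envelope 2 (prior 1/3): only envelope 1 is available, probability 1; weight (1/3)·1 = 1/3.
If it is in envelope 3 (prior 1/3): envelope 2 is available but not opened, probability 5/8; weight (1/3)·(5/8) = 5/24.
The weights sum to 13/24.
So P(the cheque in envelope 3 | the presenter opened envelope 1) = (5/24) / (13/24) = 5/13.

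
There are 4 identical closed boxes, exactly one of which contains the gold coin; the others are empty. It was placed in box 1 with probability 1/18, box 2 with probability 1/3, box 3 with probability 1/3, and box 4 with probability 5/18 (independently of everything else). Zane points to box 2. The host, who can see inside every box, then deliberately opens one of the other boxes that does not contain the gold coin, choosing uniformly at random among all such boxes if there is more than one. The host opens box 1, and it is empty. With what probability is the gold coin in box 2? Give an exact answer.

4/15

Consider each possible location of the gold coin in turn.
If it is in box 1 (prior 1/18): the host opened box 1, so this case is ruled out; weight (1/18)·0 = 0.
If it is in box 2 (prior 1/3): the host has 3 equally likely choices, so probability 1/3; weight (1/3)·(1/3) = 1/9.
If it is in box 3 (prior 1/3): the host has 2 equally likely choices, so probability 1/2; weight (1/3)·(1/2) = 1/6.
If it is in box 4 (prior 5/18): the host has 2 equally likely choices, so probability 1/2; weight (5/18)·(1/2) = 5/36.
The weights sum to 5/12.
So P(the gold coin in box 2 | the host opened box 1) = (1/9) / (5/12) = 4/15.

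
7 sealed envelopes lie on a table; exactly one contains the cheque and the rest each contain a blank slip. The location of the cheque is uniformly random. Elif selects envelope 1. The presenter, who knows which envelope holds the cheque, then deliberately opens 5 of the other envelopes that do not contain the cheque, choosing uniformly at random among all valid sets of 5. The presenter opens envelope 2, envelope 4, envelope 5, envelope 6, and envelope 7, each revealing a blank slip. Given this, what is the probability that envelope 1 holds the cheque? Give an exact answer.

Apply Bayes' rule, conditioning on where the cheque actually is.
If it is in envelope 1 (prior 1/7): the presenter has 6 equally likely choices, so probability 1/6; weight (1/7)·(1/6) = 1/42.
If it is in any of envelopes 2, 4, 5, 6, and 7 (prior 1/7 each): that envelope was opened and seen not to hold the prize — ruled out; weight (1/7)·0 = 0 each.
If it is in envelope 3 (prior 1/7): the presenter has no choice, probability 1; weight (1/7)·1 = 1/7.
The weights sum to 1/6.
So P(the cheque in envelope 1 | the presenter opened envelope 2, envelope 4, envelope 5, envelope 6, and envelope 7) = (1/42) / (1/6) = 1/7.

1/7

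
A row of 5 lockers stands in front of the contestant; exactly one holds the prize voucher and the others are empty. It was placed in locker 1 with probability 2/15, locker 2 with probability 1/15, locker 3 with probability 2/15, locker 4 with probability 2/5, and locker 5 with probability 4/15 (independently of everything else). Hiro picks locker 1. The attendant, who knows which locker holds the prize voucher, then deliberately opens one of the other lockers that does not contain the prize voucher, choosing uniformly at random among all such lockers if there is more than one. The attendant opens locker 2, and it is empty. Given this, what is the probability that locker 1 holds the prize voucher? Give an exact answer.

1/9

Consider each possible location of the prize voucher in turn.
If it is in locker 1 (prior 2/15): the attendant has 4 equally likely choices, so probability 1/4; weight (2/15)·(1/4) = 1/30.
If it is in locker 2 (prior 1/15): the attendant opened locker 2, so this case is ruled out; weight (1/15)·0 = 0.
If it is in locker 3 (prior 2/15): the attendant has 3 equally likely choices, so probability 1/3; weight (2/15)·(1/3) = 2/45.
If it is in locker 4 (prior 2/5): the attendant has 3 equally likely choices, so probability 1/3; weight (2/5)·(1/3) = 2/15.
If it is in locker 5 (prior 4/15): the attendant has 3 equally likely choices, so probability 1/3; weight (4/15)·(1/3) = 4/45.
The weights sum to 3/10.
So P(the prize voucher in locker 1 | the attendant opened locker 2) = (1/30) / (3/10) = 1/9.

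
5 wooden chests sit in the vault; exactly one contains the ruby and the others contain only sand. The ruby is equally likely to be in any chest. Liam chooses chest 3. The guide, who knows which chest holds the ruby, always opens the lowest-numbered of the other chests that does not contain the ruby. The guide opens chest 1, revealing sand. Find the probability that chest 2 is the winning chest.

1/4

Consider each possible location of the ruby in turn.
If it is in chest 1 (prior 1/5): the guide opened chest 1, so this case is ruled out; weight (1/5)·0 = 0.
If it is in any of chests 2, 3, 4, and 5 (prior 1/5 each): chest 1 is the lowest-numbered option available, probability 1; weight (1/5)·1 = 1/5 each.
The weights sum to 4/5.
So P(the ruby in chest 2 | the guide opened chest 1) = (1/5) / (4/5) = 1/4.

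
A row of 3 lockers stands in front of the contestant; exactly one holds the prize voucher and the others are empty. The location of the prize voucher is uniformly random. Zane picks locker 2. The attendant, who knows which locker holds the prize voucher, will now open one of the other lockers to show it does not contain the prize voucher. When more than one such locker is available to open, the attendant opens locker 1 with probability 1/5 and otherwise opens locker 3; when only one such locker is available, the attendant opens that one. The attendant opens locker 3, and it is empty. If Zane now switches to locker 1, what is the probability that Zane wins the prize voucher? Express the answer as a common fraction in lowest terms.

Apply Bayes' rule, conditioning on where the prize voucher actually is.
If it is in locker 1 (prior 1/3): only locker 3 is available, probability 1; weight (1/3)·1 = 1/3.
If it is in locker 2 (prior 1/3): locker 1 is available but not opened, probability 4/5; weight (1/3)·(4/5) = 4/15.
If it is in locker 3 (prior 1/3): the attendant opened locker 3, so this case is ruled out; weight (1/3)·0 = 0.
The weights sum to 3/5.
So P(the prize voucher in locker 1 | the attendant opened locker 3) = (1/3) / (3/5) = 5/9.

5/9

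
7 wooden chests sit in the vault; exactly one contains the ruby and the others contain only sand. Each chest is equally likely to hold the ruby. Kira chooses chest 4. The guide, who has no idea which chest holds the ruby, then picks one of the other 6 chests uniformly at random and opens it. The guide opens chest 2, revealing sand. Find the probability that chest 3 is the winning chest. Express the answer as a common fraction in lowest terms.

1/6

Consider each possible location of the ruby in turn.
If it is in any of chests 1, 3, 4, 5, 6, and 7 (prior 1/7 each): the guide picks chest 2 with probability 1/6 regardless, and it is not the prize; weight (1/7)·(1/6) = 1/42 each.
If it is in chest 2 (prior 1/7): the guide opened chest 2, so this case is ruled out; weight (1/7)·0 = 0.
The weights sum to 1/7.
So P(the ruby in chest 3 | the guide opened chest 2) = (1/42) / (1/7) = 1/6.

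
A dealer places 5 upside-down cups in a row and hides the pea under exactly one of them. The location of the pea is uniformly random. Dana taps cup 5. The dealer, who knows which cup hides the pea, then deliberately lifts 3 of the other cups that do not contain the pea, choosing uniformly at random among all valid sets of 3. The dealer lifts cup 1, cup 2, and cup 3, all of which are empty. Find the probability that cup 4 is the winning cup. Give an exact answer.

Apply Bayes' rule, conditioning on where the pea actually is.
If it is under any of cups 1, 2, and 3 (prior 1/5 each): that cup was opened and seen not to hold the prize — ruled out; weight (1/5)·0 = 0 each.
If it is under cup 4 (prior 1/5): the dealer has no choice, probability 1; weight (1/5)·1 = 1/5.
If it is under cup 5 (prior 1/5): the dealer has 4 equally likely choices, so probability 1/4; weight (1/5)·(1/4) = 1/20.
The weights sum to 1/4.
So P(the pea under cup 4 | the dealer opened cup 1, cup 2, and cup 3) = (1/5) / (1/4) = 4/5.

4/5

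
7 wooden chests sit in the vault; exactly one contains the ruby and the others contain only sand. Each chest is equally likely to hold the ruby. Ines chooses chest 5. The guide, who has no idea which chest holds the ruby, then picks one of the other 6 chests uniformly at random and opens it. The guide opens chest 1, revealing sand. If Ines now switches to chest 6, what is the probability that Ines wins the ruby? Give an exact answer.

1/6

Consider each possible location of the ruby in turn.
If it is in chest 1 (prior 1/7): the guide opened chest 1, so this case is ruled out; weight (1/7)·0 = 0.
If it is in any of chests 2, 3, 4, 5, 6, and 7 (prior 1/7 each): the guide picks chest 1 with probability 1/6 regardless, and it is not the prize; weight (1/7)·(1/6) = 1/42 each.
The weights sum to 1/7.
So P(the ruby in chest 6 | the guide opened chest 1) = (1/42) / (1/7) = 1/6.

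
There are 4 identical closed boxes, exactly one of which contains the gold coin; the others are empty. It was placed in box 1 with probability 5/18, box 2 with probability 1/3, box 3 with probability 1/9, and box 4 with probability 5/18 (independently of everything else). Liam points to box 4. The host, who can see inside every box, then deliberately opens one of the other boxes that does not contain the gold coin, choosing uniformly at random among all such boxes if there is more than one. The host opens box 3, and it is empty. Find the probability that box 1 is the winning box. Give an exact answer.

15/43

Apply Bayes' rule, conditioning on where the gold coin actually is.
If it is in box 1 (prior 5/18): the host has 2 equally likely choices, so probability 1/2; weight (5/18)·(1/2) = 5/36.
If it is in box 2 (prior 1/3): the host has 2 equally likely choices, so probability 1/2; weight (1/3)·(1/2) = 1/6.
If it is in box 3 (prior 1/9): the host opened box 3, so this case is ruled out; weight (1/9)·0 = 0.
If it is in box 4 (prior 5/18): the host has 3 equally likely choices, so probability 1/3; weight (5/18)·(1/3) = 5/54.
The weights sum to 43/108.
So P(the gold coin in box 1 | the host opened box 3) = (5/36) / (43/108) = 15/43.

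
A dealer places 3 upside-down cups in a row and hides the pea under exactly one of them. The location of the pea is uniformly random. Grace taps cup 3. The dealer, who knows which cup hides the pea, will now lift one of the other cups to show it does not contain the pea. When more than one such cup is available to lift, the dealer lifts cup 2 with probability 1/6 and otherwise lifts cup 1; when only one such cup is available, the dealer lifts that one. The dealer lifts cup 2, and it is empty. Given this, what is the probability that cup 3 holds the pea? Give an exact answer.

Apply Bayes' rule, conditioning on where the pea actually is.
If it is under cup 1 (prior 1/3): only cup 2 is available, probability 1; weight (1/3)·1 = 1/3.
If it is under cup 2 (prior 1/3): the dealer opened cup 2, so this case is ruled out; weight (1/3)·0 = 0.
If it is under cup 3 (prior 1/3): cup 2 is available, opened with probability 1/6; weight (1/3)·(1/6) = 1/18.
The weights sum to 7/18.
So P(the pea under cup 3 | the dealer opened cup 2) = (1/18) / (7/18) = 1/7.

1/7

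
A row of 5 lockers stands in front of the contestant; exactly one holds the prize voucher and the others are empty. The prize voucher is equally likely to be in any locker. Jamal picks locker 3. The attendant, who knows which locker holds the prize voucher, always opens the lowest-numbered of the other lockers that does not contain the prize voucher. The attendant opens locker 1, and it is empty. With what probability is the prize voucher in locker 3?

1/4

Consider each possible location of the prize voucher in turn.
If it is in locker 1 (prior 1/5): the attendant opened locker 1, so this case is ruled out; weight (1/5)·0 = 0.
If it is in any of lockers 2, 3, 4, and 5 (prior 1/5 each): locker 1 is the lowest-numbered option available, probability 1; weight (1/5)·1 = 1/5 each.
The weights sum to 4/5.
So P(the prize voucher in locker 3 | the attendant opened locker 1) = (1/5) / (4/5) = 1/4.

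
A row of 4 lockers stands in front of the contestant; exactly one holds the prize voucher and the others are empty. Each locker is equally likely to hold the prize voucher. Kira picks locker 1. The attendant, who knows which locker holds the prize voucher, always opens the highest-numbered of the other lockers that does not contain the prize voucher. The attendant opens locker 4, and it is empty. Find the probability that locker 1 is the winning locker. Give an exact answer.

1/3

Apply Bayes' rule, conditioning on where the prize voucher actually is.
If it is in any of lockers 1, 2, and 3 (prior 1/4 each): locker 4 is the highest-numbered option available, probability 1; weight (1/4)·1 = 1/4 each.
If it is in locker 4 (prior 1/4): the attendant opened locker 4, so this case is ruled out; weight (1/4)·0 = 0.
The weights sum to 3/4.
So P(the prize voucher in locker 1 | the attendant opened locker 4) = (1/4) / (3/4) = 1/3.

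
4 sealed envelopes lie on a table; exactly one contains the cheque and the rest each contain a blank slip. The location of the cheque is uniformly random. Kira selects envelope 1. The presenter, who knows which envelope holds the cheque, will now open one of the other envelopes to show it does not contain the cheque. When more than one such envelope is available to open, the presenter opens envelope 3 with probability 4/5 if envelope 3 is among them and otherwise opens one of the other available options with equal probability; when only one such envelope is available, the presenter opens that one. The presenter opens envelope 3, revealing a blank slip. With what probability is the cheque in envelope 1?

Apply Bayes' rule, conditioning on where the cheque actually is.
If it is in any of envelopes 1, 2, and 4 (prior 1/4 each): envelope 3 is available, opened with probability 4/5; weight (1/4)·(4/5) = 1/5 each.
If it is in envelope 3 (prior 1/4): the presenter opened envelope 3, so this case is ruled out; weight (1/4)·0 = 0.
The weights sum to 3/5.
So P(the cheque in envelope 1 | the presenter opened envelope 3) = (1/5) / (3/5) = 1/3.

1/3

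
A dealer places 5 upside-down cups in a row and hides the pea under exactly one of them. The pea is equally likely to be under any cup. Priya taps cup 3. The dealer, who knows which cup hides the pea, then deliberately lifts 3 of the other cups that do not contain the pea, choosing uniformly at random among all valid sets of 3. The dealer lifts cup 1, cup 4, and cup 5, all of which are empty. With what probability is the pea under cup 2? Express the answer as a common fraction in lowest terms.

4/5

Consider each possible location of the pea in turn.
If it is under any of cups 1, 4, and 5 (prior 1/5 each): that cup was opened and seen not to hold the prize — ruled out; weight (1/5)·0 = 0 each.
If it is under cup 2 (prior 1/5): the dealer has no choice, probability 1; weight (1/5)·1 = 1/5.
If it is under cup 3 (prior 1/5): the dealer has 4 equally likely choices, so probability 1/4; weight (1/5)·(1/4) = 1/20.
The weights sum to 1/4.
So P(the pea under cup 2 | the dealer opened cup 1, cup 4, and cup 5) = (1/5) / (1/4) = 4/5.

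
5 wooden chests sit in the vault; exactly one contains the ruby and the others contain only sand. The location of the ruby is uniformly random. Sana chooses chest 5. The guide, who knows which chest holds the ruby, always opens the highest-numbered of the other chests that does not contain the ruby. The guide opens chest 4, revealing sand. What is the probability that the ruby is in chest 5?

1/4

Apply Bayes' rule, conditioning on where the ruby actually is.
If it is in any of chests 1, 2, 3, and 5 (prior 1/5 each): chest 4 is the highest-numbered option available, probability 1; weight (1/5)·1 = 1/5 each.
If it is in chest 4 (prior 1/5): the guide opened chest 4, so this case is ruled out; weight (1/5)·0 = 0.
The weights sum to 4/5.
So P(the ruby in chest 5 | the guide opened chest 4) = (1/5) / (4/5) = 1/4.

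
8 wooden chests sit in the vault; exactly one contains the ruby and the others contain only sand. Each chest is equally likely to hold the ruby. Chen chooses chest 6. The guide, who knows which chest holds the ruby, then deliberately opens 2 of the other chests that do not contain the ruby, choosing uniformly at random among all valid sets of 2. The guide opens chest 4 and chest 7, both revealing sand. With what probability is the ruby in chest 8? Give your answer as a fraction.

Apply Bayes' rule, conditioning on where the ruby actually is.
If it is in any of chests 1, 2, 3, 5, and 8 (prior 1/8 each): the guide has 15 equally likely choices, so probability 1/15; weight (1/8)·(1/15) = 1/120 each.
If it is in either of chests 4 and 7 (prior 1/8 each): that chest was opened and seen not to hold the prize — ruled out; weight (1/8)·0 = 0 each.
If it is in chest 6 (prior 1/8): the guide has 21 equally likely choices, so probability 1/21; weight (1/8)·(1/21) = 1/168.
The weights sum to 1/21.
So P(the ruby in chest 8 | the guide opened chest 4 and chest 7) = (1/120) / (1/21) = 7/40.

7/40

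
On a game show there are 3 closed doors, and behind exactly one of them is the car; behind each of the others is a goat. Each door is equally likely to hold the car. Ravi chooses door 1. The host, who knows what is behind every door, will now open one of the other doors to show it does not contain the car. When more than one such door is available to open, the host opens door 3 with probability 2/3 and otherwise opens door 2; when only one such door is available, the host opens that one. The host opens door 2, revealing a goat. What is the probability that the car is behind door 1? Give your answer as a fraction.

1/4

Condition on the true location of the car.
If it is behind door 1 (prior 1/3): door 3 is available but not opened, probability 1/3; weight (1/3)·(1/3) = 1/9.
If it is behind door 2 (prior 1/3): the host opened door 2, so this case is ruled out; weight (1/3)·0 = 0.
If it is behind door 3 (prior 1/3): only door 2 is available, probability 1; weight (1/3)·1 = 1/3.
The weights sum to 4/9.
So P(the car behind door 1 | the host opened door 2) = (1/9) / (4/9) = 1/4.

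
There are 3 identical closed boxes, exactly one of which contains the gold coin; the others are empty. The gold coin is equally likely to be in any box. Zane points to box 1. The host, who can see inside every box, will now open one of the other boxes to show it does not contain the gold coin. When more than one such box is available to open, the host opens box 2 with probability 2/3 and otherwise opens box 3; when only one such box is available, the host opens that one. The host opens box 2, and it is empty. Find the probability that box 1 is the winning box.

Condition on the true location of the gold coin.
If it is in box 1 (prior 1/3): box 2 is available, opened with probability 2/3; weight (1/3)·(2/3) = 2/9.
If it is in box 2 (prior 1/3): the host opened box 2, so this case is ruled out; weight (1/3)·0 = 0.
If it is in box 3 (prior 1/3): only box 2 is available, probability 1; weight (1/3)·1 = 1/3.
The weights sum to 5/9.
So P(the gold coin in box 1 | the host opened box 2) = (2/9) / (5/9) = 2/5.

2/5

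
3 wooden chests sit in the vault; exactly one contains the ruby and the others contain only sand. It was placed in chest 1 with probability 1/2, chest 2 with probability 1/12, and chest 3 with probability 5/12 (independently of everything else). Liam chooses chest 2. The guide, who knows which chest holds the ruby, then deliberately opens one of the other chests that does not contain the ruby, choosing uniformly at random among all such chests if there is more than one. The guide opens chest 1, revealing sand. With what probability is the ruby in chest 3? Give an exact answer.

10/11

Condition on the true location of the ruby.
If it is in chest 1 (prior 1/2): the guide opened chest 1, so this case is ruled out; weight (1/2)·0 = 0.
If it is in chest 2 (prior 1/12): the guide has 2 equally likely choices, so probability 1/2; weight (1/12)·(1/2) = 1/24.
If it is in chest 3 (prior 5/12): the guide has no choice, probability 1; weight (5/12)·1 = 5/12.
The weights sum to 11/24.
So P(the ruby in chest 3 | the guide opened chest 1) = (5/12) / (11/24) = 10/11.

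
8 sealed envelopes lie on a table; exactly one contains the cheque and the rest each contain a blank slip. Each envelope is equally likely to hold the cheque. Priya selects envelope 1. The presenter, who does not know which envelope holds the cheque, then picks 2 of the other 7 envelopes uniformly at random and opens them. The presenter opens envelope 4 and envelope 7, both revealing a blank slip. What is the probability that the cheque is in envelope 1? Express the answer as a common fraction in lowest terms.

Because the presenter chose which envelopes to open without knowing where the cheque is, the choice is independent of the prize location. Learning that none of the 2 opened envelopes holds the cheque simply rules out those 2 locations and leaves the remaining 6 envelopes still equally likely by symmetry.
So P(the cheque in envelope 1) = 1/6.

1/6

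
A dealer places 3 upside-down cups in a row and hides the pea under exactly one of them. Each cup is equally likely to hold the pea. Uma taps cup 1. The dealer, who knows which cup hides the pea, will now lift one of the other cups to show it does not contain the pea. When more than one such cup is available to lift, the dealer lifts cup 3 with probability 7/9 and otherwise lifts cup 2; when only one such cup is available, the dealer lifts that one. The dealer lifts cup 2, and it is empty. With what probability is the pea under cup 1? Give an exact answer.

Consider each possible location of the pea in turn.
If it is under cup 1 (prior 1/3): cup 3 is available but not opened, probability 2/9; weight (1/3)·(2/9) = 2/27.
If it is under cup 2 (prior 1/3): the dealer opened cup 2, so this case is ruled out; weight (1/3)·0 = 0.
If it is under cup 3 (prior 1/3): only cup 2 is available, probability 1; weight (1/3)·1 = 1/3.
The weights sum to 11/27.
So P(the pea under cup 1 | the dealer opened cup 2) = (2/27) / (11/27) = 2/11.

2/11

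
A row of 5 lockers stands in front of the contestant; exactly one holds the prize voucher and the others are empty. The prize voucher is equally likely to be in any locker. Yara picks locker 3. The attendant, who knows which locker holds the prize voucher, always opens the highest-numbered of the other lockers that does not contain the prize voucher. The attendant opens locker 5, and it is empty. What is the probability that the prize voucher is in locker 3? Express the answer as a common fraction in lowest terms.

1/4

Condition on the true location of the prize voucher.
If it is in any of lockers 1, 2, 3, and 4 (prior 1/5 each): locker 5 is the highest-numbered option available, probability 1; weight (1/5)·1 = 1/5 each.
If it is in locker 5 (prior 1/5): the attendant opened locker 5, so this case is ruled out; weight (1/5)·0 = 0.
The weights sum to 4/5.
So P(the prize voucher in locker 3 | the attendant opened locker 5) = (1/5) / (4/5) = 1/4.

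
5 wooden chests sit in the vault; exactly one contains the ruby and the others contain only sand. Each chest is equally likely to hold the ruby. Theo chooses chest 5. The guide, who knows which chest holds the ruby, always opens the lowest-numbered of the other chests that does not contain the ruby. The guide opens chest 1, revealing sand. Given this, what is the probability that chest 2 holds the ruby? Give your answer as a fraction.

Condition on the true location of the ruby.
If it is in chest 1 (prior 1/5): the guide opened chest 1, so this case is ruled out; weight (1/5)·0 = 0.
If it is in any of chests 2, 3, 4, and 5 (prior 1/5 each): chest 1 is the lowest-numbered option available, probability 1; weight (1/5)·1 = 1/5 each.
The weights sum to 4/5.
So P(the ruby in chest 2 | the guide opened chest 1) = (1/5) / (4/5) = 1/4.

1/4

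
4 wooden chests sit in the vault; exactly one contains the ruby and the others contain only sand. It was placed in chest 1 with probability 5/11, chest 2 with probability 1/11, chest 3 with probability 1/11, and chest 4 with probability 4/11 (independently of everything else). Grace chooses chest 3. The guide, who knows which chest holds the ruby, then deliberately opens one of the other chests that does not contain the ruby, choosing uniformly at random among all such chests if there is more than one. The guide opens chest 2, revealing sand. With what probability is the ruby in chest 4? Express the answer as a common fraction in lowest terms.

12/29

Apply Bayes' rule, conditioning on where the ruby actually is.
If it is in chest 1 (prior 5/11): the guide has 2 equally likely choices, so probability 1/2; weight (5/11)·(1/2) = 5/22.
If it is in chest 2 (prior 1/11): the guide opened chest 2, so this case is ruled out; weight (1/11)·0 = 0.
If it is in chest 3 (prior 1/11): the guide has 3 equally likely choices, so probability 1/3; weight (1/11)·(1/3) = 1/33.
If it is in chest 4 (prior 4/11): the guide has 2 equally likely choices, so probability 1/2; weight (4/11)·(1/2) = 2/11.
The weights sum to 29/66.
So P(the ruby in chest 4 | the guide opened chest 2) = (2/11) / (29/66) = 12/29.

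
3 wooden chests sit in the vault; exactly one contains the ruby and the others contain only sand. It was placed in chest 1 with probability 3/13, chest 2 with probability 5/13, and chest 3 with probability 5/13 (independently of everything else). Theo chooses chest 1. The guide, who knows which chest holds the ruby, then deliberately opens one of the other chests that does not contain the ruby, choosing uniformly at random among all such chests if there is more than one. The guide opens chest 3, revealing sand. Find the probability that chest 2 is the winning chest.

Condition on the true location of the ruby.
If it is in chest 1 (prior 3/13): the guide has 2 equally likely choices, so probability 1/2; weight (3/13)·(1/2) = 3/26.
If it is in chest 2 (prior 5/13): the guide has no choice, probability 1; weight (5/13)·1 = 5/13.
If it is in chest 3 (prior 5/13): the guide opened chest 3, so this case is ruled out; weight (5/13)·0 = 0.
The weights sum to 1/2.
So P(the ruby in chest 2 | the guide opened chest 3) = (5/13) / (1/2) = 10/13.

10/13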